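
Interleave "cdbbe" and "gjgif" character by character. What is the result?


Interleaving "cdbbe" and "gjgif":
  Position 0: 'c' from first, 'g' from second => "cg"
  Position 1: 'd' from first, 'j' from second => "dj"
  Position 2: 'b' from first, 'g' from second => "bg"
  Position 3: 'b' from first, 'i' from second => "bi"
  Position 4: 'e' from first, 'f' from second => "ef"
Result: cgdjbgbief

cgdjbgbief


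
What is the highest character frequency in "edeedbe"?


Input: edeedbe
Character counts:
  'b': 1
  'd': 2
  'e': 4
Maximum frequency: 4

4


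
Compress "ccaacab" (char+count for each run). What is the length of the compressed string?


Input: ccaacab
Runs:
  'c' x 2 => "c2"
  'a' x 2 => "a2"
  'c' x 1 => "c1"
  'a' x 1 => "a1"
  'b' x 1 => "b1"
Compressed: "c2a2c1a1b1"
Compressed length: 10

10


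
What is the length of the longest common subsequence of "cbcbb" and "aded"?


LCS of "cbcbb" and "aded"
DP table:
           a    d    e    d
      0    0    0    0    0
  c   0    0    0    0    0
  b   0    0    0    0    0
  c   0    0    0    0    0
  b   0    0    0    0    0
  b   0    0    0    0    0
LCS length = dp[5][4] = 0

0


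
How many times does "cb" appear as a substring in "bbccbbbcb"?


Searching for "cb" in "bbccbbbcb"
Scanning each position:
  Position 0: "bb" => no
  Position 1: "bc" => no
  Position 2: "cc" => no
  Position 3: "cb" => MATCH
  Position 4: "bb" => no
  Position 5: "bb" => no
  Position 6: "bc" => no
  Position 7: "cb" => MATCH
Total occurrences: 2

2


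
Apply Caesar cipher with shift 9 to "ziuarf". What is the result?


Caesar cipher: shift "ziuarf" by 9
  'z' (pos 25) + 9 = pos 8 = 'i'
  'i' (pos 8) + 9 = pos 17 = 'r'
  'u' (pos 20) + 9 = pos 3 = 'd'
  'a' (pos 0) + 9 = pos 9 = 'j'
  'r' (pos 17) + 9 = pos 0 = 'a'
  'f' (pos 5) + 9 = pos 14 = 'o'
Result: irdjao

irdjao


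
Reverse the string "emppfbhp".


Input: emppfbhp
Reading characters right to left:
  Position 7: 'p'
  Position 6: 'h'
  Position 5: 'b'
  Position 4: 'f'
  Position 3: 'p'
  Position 2: 'p'
  Position 1: 'm'
  Position 0: 'e'
Reversed: phbfppme

phbfppme


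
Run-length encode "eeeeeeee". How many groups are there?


Input: eeeeeeee
Scanning for consecutive runs:
  Group 1: 'e' x 8 (positions 0-7)
Total groups: 1

1


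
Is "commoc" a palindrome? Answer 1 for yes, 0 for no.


Input: commoc
Reversed: commoc
  Compare pos 0 ('c') with pos 5 ('c'): match
  Compare pos 1 ('o') with pos 4 ('o'): match
  Compare pos 2 ('m') with pos 3 ('m'): match
Result: palindrome

1


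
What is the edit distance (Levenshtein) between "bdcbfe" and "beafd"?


Computing edit distance: "bdcbfe" -> "beafd"
DP table:
           b    e    a    f    d
      0    1    2    3    4    5
  b   1    0    1    2    3    4
  d   2    1    1    2    3    3
  c   3    2    2    2    3    4
  b   4    3    3    3    3    4
  f   5    4    4    4    3    4
  e   6    5    4    5    4    4
Edit distance = dp[6][5] = 4

4


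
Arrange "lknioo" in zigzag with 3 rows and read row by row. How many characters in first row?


Zigzag "lknioo" into 3 rows:
Placing characters:
  'l' => row 0
  'k' => row 1
  'n' => row 2
  'i' => row 1
  'o' => row 0
  'o' => row 1
Rows:
  Row 0: "lo"
  Row 1: "kio"
  Row 2: "n"
First row length: 2

2


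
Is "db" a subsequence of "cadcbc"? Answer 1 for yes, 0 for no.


Check if "db" is a subsequence of "cadcbc"
Greedy scan:
  Position 0 ('c'): no match needed
  Position 1 ('a'): no match needed
  Position 2 ('d'): matches sub[0] = 'd'
  Position 3 ('c'): no match needed
  Position 4 ('b'): matches sub[1] = 'b'
  Position 5 ('c'): no match needed
All 2 characters matched => is a subsequence

1


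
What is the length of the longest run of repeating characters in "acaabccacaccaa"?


Input: "acaabccacaccaa"
Scanning for longest run:
  Position 1 ('c'): new char, reset run to 1
  Position 2 ('a'): new char, reset run to 1
  Position 3 ('a'): continues run of 'a', length=2
  Position 4 ('b'): new char, reset run to 1
  Position 5 ('c'): new char, reset run to 1
  Position 6 ('c'): continues run of 'c', length=2
  Position 7 ('a'): new char, reset run to 1
  Position 8 ('c'): new char, reset run to 1
  Position 9 ('a'): new char, reset run to 1
  Position 10 ('c'): new char, reset run to 1
  Position 11 ('c'): continues run of 'c', length=2
  Position 12 ('a'): new char, reset run to 1
  Position 13 ('a'): continues run of 'a', length=2
Longest run: 'a' with length 2

2


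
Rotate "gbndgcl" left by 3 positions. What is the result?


Input: "gbndgcl", rotate left by 3
First 3 characters: "gbn"
Remaining characters: "dgcl"
Concatenate remaining + first: "dgcl" + "gbn" = "dgclgbn"

dgclgbn


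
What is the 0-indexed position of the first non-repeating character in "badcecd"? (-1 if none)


Input: badcecd
Character frequencies:
  'a': 1
  'b': 1
  'c': 2
  'd': 2
  'e': 1
Scanning left to right for freq == 1:
  Position 0 ('b'): unique! => answer = 0

0


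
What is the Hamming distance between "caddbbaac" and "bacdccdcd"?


Comparing "caddbbaac" and "bacdccdcd" position by position:
  Position 0: 'c' vs 'b' => differ
  Position 1: 'a' vs 'a' => same
  Position 2: 'd' vs 'c' => differ
  Position 3: 'd' vs 'd' => same
  Position 4: 'b' vs 'c' => differ
  Position 5: 'b' vs 'c' => differ
  Position 6: 'a' vs 'd' => differ
  Position 7: 'a' vs 'c' => differ
  Position 8: 'c' vs 'd' => differ
Total differences (Hamming distance): 7

7


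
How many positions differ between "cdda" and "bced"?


Comparing "cdda" and "bced" position by position:
  Position 0: 'c' vs 'b' => DIFFER
  Position 1: 'd' vs 'c' => DIFFER
  Position 2: 'd' vs 'e' => DIFFER
  Position 3: 'a' vs 'd' => DIFFER
Positions that differ: 4

4


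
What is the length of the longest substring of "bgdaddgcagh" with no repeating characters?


Input: "bgdaddgcagh"
Sliding window (track last position of each char):
  Position 0 ('b'): window [0,0] length 1 -- new best
  Position 1 ('g'): window [0,1] length 2 -- new best
  Position 2 ('d'): window [0,2] length 3 -- new best
  Position 3 ('a'): window [0,3] length 4 -- new best
  Position 4 ('d'): repeat (last at 2), move window start to 3
  Position 4 ('d'): window [3,4] length 2
  Position 5 ('d'): repeat (last at 4), move window start to 5
  Position 5 ('d'): window [5,5] length 1
  Position 6 ('g'): window [5,6] length 2
  Position 7 ('c'): window [5,7] length 3
  Position 8 ('a'): window [5,8] length 4
  Position 9 ('g'): repeat (last at 6), move window start to 7
  Position 9 ('g'): window [7,9] length 3
  Position 10 ('h'): window [7,10] length 4
Longest substring with no repeats: "bgda" with length 4

4


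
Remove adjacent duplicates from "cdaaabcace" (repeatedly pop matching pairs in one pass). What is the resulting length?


Input: cdaaabcace
Stack-based adjacent duplicate removal:
  Read 'c': push. Stack: c
  Read 'd': push. Stack: cd
  Read 'a': push. Stack: cda
  Read 'a': matches stack top 'a' => pop. Stack: cd
  Read 'a': push. Stack: cda
  Read 'b': push. Stack: cdab
  Read 'c': push. Stack: cdabc
  Read 'a': push. Stack: cdabca
  Read 'c': push. Stack: cdabcac
  Read 'e': push. Stack: cdabcace
Final stack: "cdabcace" (length 8)

8


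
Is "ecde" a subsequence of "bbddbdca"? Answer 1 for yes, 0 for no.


Check if "ecde" is a subsequence of "bbddbdca"
Greedy scan:
  Position 0 ('b'): no match needed
  Position 1 ('b'): no match needed
  Position 2 ('d'): no match needed
  Position 3 ('d'): no match needed
  Position 4 ('b'): no match needed
  Position 5 ('d'): no match needed
  Position 6 ('c'): no match needed
  Position 7 ('a'): no match needed
Only matched 0/4 characters => not a subsequence

0


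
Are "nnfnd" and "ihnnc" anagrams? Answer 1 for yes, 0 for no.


Strings: "nnfnd", "ihnnc"
Sorted first:  dfnnn
Sorted second: chinn
Differ at position 0: 'd' vs 'c' => not anagrams

0


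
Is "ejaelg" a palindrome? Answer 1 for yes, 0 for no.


Input: ejaelg
Reversed: gleaje
  Compare pos 0 ('e') with pos 5 ('g'): MISMATCH
  Compare pos 1 ('j') with pos 4 ('l'): MISMATCH
  Compare pos 2 ('a') with pos 3 ('e'): MISMATCH
Result: not a palindrome

0


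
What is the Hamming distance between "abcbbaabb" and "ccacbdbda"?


Comparing "abcbbaabb" and "ccacbdbda" position by position:
  Position 0: 'a' vs 'c' => differ
  Position 1: 'b' vs 'c' => differ
  Position 2: 'c' vs 'a' => differ
  Position 3: 'b' vs 'c' => differ
  Position 4: 'b' vs 'b' => same
  Position 5: 'a' vs 'd' => differ
  Position 6: 'a' vs 'b' => differ
  Position 7: 'b' vs 'd' => differ
  Position 8: 'b' vs 'a' => differ
Total differences (Hamming distance): 8

8


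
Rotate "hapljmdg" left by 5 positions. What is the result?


Input: "hapljmdg", rotate left by 5
First 5 characters: "haplj"
Remaining characters: "mdg"
Concatenate remaining + first: "mdg" + "haplj" = "mdghaplj"

mdghaplj


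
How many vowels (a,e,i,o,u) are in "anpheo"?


Input: anpheo
Checking each character:
  'a' at position 0: vowel (running total: 1)
  'n' at position 1: consonant
  'p' at position 2: consonant
  'h' at position 3: consonant
  'e' at position 4: vowel (running total: 2)
  'o' at position 5: vowel (running total: 3)
Total vowels: 3

3


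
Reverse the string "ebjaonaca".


Input: ebjaonaca
Reading characters right to left:
  Position 8: 'a'
  Position 7: 'c'
  Position 6: 'a'
  Position 5: 'n'
  Position 4: 'o'
  Position 3: 'a'
  Position 2: 'j'
  Position 1: 'b'
  Position 0: 'e'
Reversed: acanoajbe

acanoajbe


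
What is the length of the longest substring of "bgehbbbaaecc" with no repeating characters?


Input: "bgehbbbaaecc"
Sliding window (track last position of each char):
  Position 0 ('b'): window [0,0] length 1 -- new best
  Position 1 ('g'): window [0,1] length 2 -- new best
  Position 2 ('e'): window [0,2] length 3 -- new best
  Position 3 ('h'): window [0,3] length 4 -- new best
  Position 4 ('b'): repeat (last at 0), move window start to 1
  Position 4 ('b'): window [1,4] length 4
  Position 5 ('b'): repeat (last at 4), move window start to 5
  Position 5 ('b'): window [5,5] length 1
  Position 6 ('b'): repeat (last at 5), move window start to 6
  Position 6 ('b'): window [6,6] length 1
  Position 7 ('a'): window [6,7] length 2
  Position 8 ('a'): repeat (last at 7), move window start to 8
  Position 8 ('a'): window [8,8] length 1
  Position 9 ('e'): window [8,9] length 2
  Position 10 ('c'): window [8,10] length 3
  Position 11 ('c'): repeat (last at 10), move window start to 11
  Position 11 ('c'): window [11,11] length 1
Longest substring with no repeats: "bgeh" with length 4

4


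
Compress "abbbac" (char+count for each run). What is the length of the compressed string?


Input: abbbac
Runs:
  'a' x 1 => "a1"
  'b' x 3 => "b3"
  'a' x 1 => "a1"
  'c' x 1 => "c1"
Compressed: "a1b3a1c1"
Compressed length: 8

8


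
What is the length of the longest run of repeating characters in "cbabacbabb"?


Input: "cbabacbabb"
Scanning for longest run:
  Position 1 ('b'): new char, reset run to 1
  Position 2 ('a'): new char, reset run to 1
  Position 3 ('b'): new char, reset run to 1
  Position 4 ('a'): new char, reset run to 1
  Position 5 ('c'): new char, reset run to 1
  Position 6 ('b'): new char, reset run to 1
  Position 7 ('a'): new char, reset run to 1
  Position 8 ('b'): new char, reset run to 1
  Position 9 ('b'): continues run of 'b', length=2
Longest run: 'b' with length 2

2


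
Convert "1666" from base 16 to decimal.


Input: "1666" in base 16
Positional expansion:
  Digit '1' (value 1) x 16^3 = 4096
  Digit '6' (value 6) x 16^2 = 1536
  Digit '6' (value 6) x 16^1 = 96
  Digit '6' (value 6) x 16^0 = 6
Sum = 5734

5734


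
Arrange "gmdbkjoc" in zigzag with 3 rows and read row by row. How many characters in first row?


Zigzag "gmdbkjoc" into 3 rows:
Placing characters:
  'g' => row 0
  'm' => row 1
  'd' => row 2
  'b' => row 1
  'k' => row 0
  'j' => row 1
  'o' => row 2
  'c' => row 1
Rows:
  Row 0: "gk"
  Row 1: "mbjc"
  Row 2: "do"
First row length: 2

2


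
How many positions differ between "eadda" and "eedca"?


Comparing "eadda" and "eedca" position by position:
  Position 0: 'e' vs 'e' => same
  Position 1: 'a' vs 'e' => DIFFER
  Position 2: 'd' vs 'd' => same
  Position 3: 'd' vs 'c' => DIFFER
  Position 4: 'a' vs 'a' => same
Positions that differ: 2

2


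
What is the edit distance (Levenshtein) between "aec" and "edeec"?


Computing edit distance: "aec" -> "edeec"
DP table:
           e    d    e    e    c
      0    1    2    3    4    5
  a   1    1    2    3    4    5
  e   2    1    2    2    3    4
  c   3    2    2    3    3    3
Edit distance = dp[3][5] = 3

3


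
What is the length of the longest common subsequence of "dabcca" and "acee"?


LCS of "dabcca" and "acee"
DP table:
           a    c    e    e
      0    0    0    0    0
  d   0    0    0    0    0
  a   0    1    1    1    1
  b   0    1    1    1    1
  c   0    1    2    2    2
  c   0    1    2    2    2
  a   0    1    2    2    2
LCS length = dp[6][4] = 2

2


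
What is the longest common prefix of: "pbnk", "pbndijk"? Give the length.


Words: pbnk, pbndijk
  Position 0: all 'p' => match
  Position 1: all 'b' => match
  Position 2: all 'n' => match
  Position 3: ('k', 'd') => mismatch, stop
LCP = "pbn" (length 3)

3


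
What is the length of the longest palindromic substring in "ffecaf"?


Input: "ffecaf"
Checking substrings for palindromes:
  [0:2] "ff" (len 2) => palindrome
Longest palindromic substring: "ff" with length 2

2


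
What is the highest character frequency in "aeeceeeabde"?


Input: aeeceeeabde
Character counts:
  'a': 2
  'b': 1
  'c': 1
  'd': 1
  'e': 6
Maximum frequency: 6

6


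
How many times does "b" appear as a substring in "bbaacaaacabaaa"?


Searching for "b" in "bbaacaaacabaaa"
Scanning each position:
  Position 0: "b" => MATCH
  Position 1: "b" => MATCH
  Position 2: "a" => no
  Position 3: "a" => no
  Position 4: "c" => no
  Position 5: "a" => no
  Position 6: "a" => no
  Position 7: "a" => no
  Position 8: "c" => no
  Position 9: "a" => no
  Position 10: "b" => MATCH
  Position 11: "a" => no
  Position 12: "a" => no
  Position 13: "a" => no
Total occurrences: 3

3


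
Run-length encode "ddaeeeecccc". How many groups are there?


Input: ddaeeeecccc
Scanning for consecutive runs:
  Group 1: 'd' x 2 (positions 0-1)
  Group 2: 'a' x 1 (positions 2-2)
  Group 3: 'e' x 4 (positions 3-6)
  Group 4: 'c' x 4 (positions 7-10)
Total groups: 4

4


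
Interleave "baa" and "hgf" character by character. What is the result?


Interleaving "baa" and "hgf":
  Position 0: 'b' from first, 'h' from second => "bh"
  Position 1: 'a' from first, 'g' from second => "ag"
  Position 2: 'a' from first, 'f' from second => "af"
Result: bhagaf

bhagaf


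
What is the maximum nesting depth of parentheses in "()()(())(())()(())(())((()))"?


Input: "()()(())(())()(())(())((()))"
Tracking depth:
  Position 0 '(': depth becomes 1
  Position 1 ')': depth becomes 0
  Position 2 '(': depth becomes 1
  Position 3 ')': depth becomes 0
  Position 4 '(': depth becomes 1
  Position 5 '(': depth becomes 2
  Position 6 ')': depth becomes 1
  Position 7 ')': depth becomes 0
  Position 8 '(': depth becomes 1
  Position 9 '(': depth becomes 2
  Position 10 ')': depth becomes 1
  Position 11 ')': depth becomes 0
  Position 12 '(': depth becomes 1
  Position 13 ')': depth becomes 0
  Position 14 '(': depth becomes 1
  Position 15 '(': depth becomes 2
  Position 16 ')': depth becomes 1
  Position 17 ')': depth becomes 0
  Position 18 '(': depth becomes 1
  Position 19 '(': depth becomes 2
  Position 20 ')': depth becomes 1
  Position 21 ')': depth becomes 0
  Position 22 '(': depth becomes 1
  Position 23 '(': depth becomes 2
  Position 24 '(': depth becomes 3
  Position 25 ')': depth becomes 2
  Position 26 ')': depth becomes 1
  Position 27 ')': depth becomes 0
Maximum depth reached: 3

3


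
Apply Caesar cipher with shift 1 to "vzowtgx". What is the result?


Caesar cipher: shift "vzowtgx" by 1
  'v' (pos 21) + 1 = pos 22 = 'w'
  'z' (pos 25) + 1 = pos 0 = 'a'
  'o' (pos 14) + 1 = pos 15 = 'p'
  'w' (pos 22) + 1 = pos 23 = 'x'
  't' (pos 19) + 1 = pos 20 = 'u'
  'g' (pos 6) + 1 = pos 7 = 'h'
  'x' (pos 23) + 1 = pos 24 = 'y'
Result: wapxuhy

wapxuhy


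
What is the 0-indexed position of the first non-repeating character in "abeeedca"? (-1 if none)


Input: abeeedca
Character frequencies:
  'a': 2
  'b': 1
  'c': 1
  'd': 1
  'e': 3
Scanning left to right for freq == 1:
  Position 0 ('a'): freq=2, skip
  Position 1 ('b'): unique! => answer = 1

1


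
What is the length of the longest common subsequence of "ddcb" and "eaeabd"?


LCS of "ddcb" and "eaeabd"
DP table:
           e    a    e    a    b    d
      0    0    0    0    0    0    0
  d   0    0    0    0    0    0    1
  d   0    0    0    0    0    0    1
  c   0    0    0    0    0    0    1
  b   0    0    0    0    0    1    1
LCS length = dp[4][6] = 1

1


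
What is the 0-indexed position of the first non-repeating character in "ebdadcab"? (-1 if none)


Input: ebdadcab
Character frequencies:
  'a': 2
  'b': 2
  'c': 1
  'd': 2
  'e': 1
Scanning left to right for freq == 1:
  Position 0 ('e'): unique! => answer = 0

0


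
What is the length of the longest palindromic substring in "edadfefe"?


Input: "edadfefe"
Checking substrings for palindromes:
  [1:4] "dad" (len 3) => palindrome
  [4:7] "fef" (len 3) => palindrome
  [5:8] "efe" (len 3) => palindrome
Longest palindromic substring: "dad" with length 3

3


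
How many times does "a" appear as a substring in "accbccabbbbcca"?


Searching for "a" in "accbccabbbbcca"
Scanning each position:
  Position 0: "a" => MATCH
  Position 1: "c" => no
  Position 2: "c" => no
  Position 3: "b" => no
  Position 4: "c" => no
  Position 5: "c" => no
  Position 6: "a" => MATCH
  Position 7: "b" => no
  Position 8: "b" => no
  Position 9: "b" => no
  Position 10: "b" => no
  Position 11: "c" => no
  Position 12: "c" => no
  Position 13: "a" => MATCH
Total occurrences: 3

3


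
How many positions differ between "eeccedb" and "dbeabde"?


Comparing "eeccedb" and "dbeabde" position by position:
  Position 0: 'e' vs 'd' => DIFFER
  Position 1: 'e' vs 'b' => DIFFER
  Position 2: 'c' vs 'e' => DIFFER
  Position 3: 'c' vs 'a' => DIFFER
  Position 4: 'e' vs 'b' => DIFFER
  Position 5: 'd' vs 'd' => same
  Position 6: 'b' vs 'e' => DIFFER
Positions that differ: 6

6


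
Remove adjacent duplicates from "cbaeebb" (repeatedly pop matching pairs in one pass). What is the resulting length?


Input: cbaeebb
Stack-based adjacent duplicate removal:
  Read 'c': push. Stack: c
  Read 'b': push. Stack: cb
  Read 'a': push. Stack: cba
  Read 'e': push. Stack: cbae
  Read 'e': matches stack top 'e' => pop. Stack: cba
  Read 'b': push. Stack: cbab
  Read 'b': matches stack top 'b' => pop. Stack: cba
Final stack: "cba" (length 3)

3


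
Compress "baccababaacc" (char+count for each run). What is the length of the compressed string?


Input: baccababaacc
Runs:
  'b' x 1 => "b1"
  'a' x 1 => "a1"
  'c' x 2 => "c2"
  'a' x 1 => "a1"
  'b' x 1 => "b1"
  'a' x 1 => "a1"
  'b' x 1 => "b1"
  'a' x 2 => "a2"
  'c' x 2 => "c2"
Compressed: "b1a1c2a1b1a1b1a2c2"
Compressed length: 18

18


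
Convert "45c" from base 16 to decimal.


Input: "45c" in base 16
Positional expansion:
  Digit '4' (value 4) x 16^2 = 1024
  Digit '5' (value 5) x 16^1 = 80
  Digit 'c' (value 12) x 16^0 = 12
Sum = 1116

1116


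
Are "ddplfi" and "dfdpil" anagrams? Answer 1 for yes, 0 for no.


Strings: "ddplfi", "dfdpil"
Sorted first:  ddfilp
Sorted second: ddfilp
Sorted forms match => anagrams

1


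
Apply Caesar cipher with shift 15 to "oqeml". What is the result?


Caesar cipher: shift "oqeml" by 15
  'o' (pos 14) + 15 = pos 3 = 'd'
  'q' (pos 16) + 15 = pos 5 = 'f'
  'e' (pos 4) + 15 = pos 19 = 't'
  'm' (pos 12) + 15 = pos 1 = 'b'
  'l' (pos 11) + 15 = pos 0 = 'a'
Result: dftba

dftba


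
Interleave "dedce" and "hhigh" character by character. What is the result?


Interleaving "dedce" and "hhigh":
  Position 0: 'd' from first, 'h' from second => "dh"
  Position 1: 'e' from first, 'h' from second => "eh"
  Position 2: 'd' from first, 'i' from second => "di"
  Position 3: 'c' from first, 'g' from second => "cg"
  Position 4: 'e' from first, 'h' from second => "eh"
Result: dhehdicgeh

dhehdicgeh


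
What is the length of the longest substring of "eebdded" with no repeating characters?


Input: "eebdded"
Sliding window (track last position of each char):
  Position 0 ('e'): window [0,0] length 1 -- new best
  Position 1 ('e'): repeat (last at 0), move window start to 1
  Position 1 ('e'): window [1,1] length 1
  Position 2 ('b'): window [1,2] length 2 -- new best
  Position 3 ('d'): window [1,3] length 3 -- new best
  Position 4 ('d'): repeat (last at 3), move window start to 4
  Position 4 ('d'): window [4,4] length 1
  Position 5 ('e'): window [4,5] length 2
  Position 6 ('d'): repeat (last at 4), move window start to 5
  Position 6 ('d'): window [5,6] length 2
Longest substring with no repeats: "ebd" with length 3

3


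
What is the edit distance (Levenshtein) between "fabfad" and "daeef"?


Computing edit distance: "fabfad" -> "daeef"
DP table:
           d    a    e    e    f
      0    1    2    3    4    5
  f   1    1    2    3    4    4
  a   2    2    1    2    3    4
  b   3    3    2    2    3    4
  f   4    4    3    3    3    3
  a   5    5    4    4    4    4
  d   6    5    5    5    5    5
Edit distance = dp[6][5] = 5

5


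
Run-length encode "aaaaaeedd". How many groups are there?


Input: aaaaaeedd
Scanning for consecutive runs:
  Group 1: 'a' x 5 (positions 0-4)
  Group 2: 'e' x 2 (positions 5-6)
  Group 3: 'd' x 2 (positions 7-8)
Total groups: 3

3


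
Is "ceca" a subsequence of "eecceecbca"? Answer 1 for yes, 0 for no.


Check if "ceca" is a subsequence of "eecceecbca"
Greedy scan:
  Position 0 ('e'): no match needed
  Position 1 ('e'): no match needed
  Position 2 ('c'): matches sub[0] = 'c'
  Position 3 ('c'): no match needed
  Position 4 ('e'): matches sub[1] = 'e'
  Position 5 ('e'): no match needed
  Position 6 ('c'): matches sub[2] = 'c'
  Position 7 ('b'): no match needed
  Position 8 ('c'): no match needed
  Position 9 ('a'): matches sub[3] = 'a'
All 4 characters matched => is a subsequence

1


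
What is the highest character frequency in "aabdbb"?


Input: aabdbb
Character counts:
  'a': 2
  'b': 3
  'd': 1
Maximum frequency: 3

3


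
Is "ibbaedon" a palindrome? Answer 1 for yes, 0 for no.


Input: ibbaedon
Reversed: nodeabbi
  Compare pos 0 ('i') with pos 7 ('n'): MISMATCH
  Compare pos 1 ('b') with pos 6 ('o'): MISMATCH
  Compare pos 2 ('b') with pos 5 ('d'): MISMATCH
  Compare pos 3 ('a') with pos 4 ('e'): MISMATCH
Result: not a palindrome

0


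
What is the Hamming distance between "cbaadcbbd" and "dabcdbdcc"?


Comparing "cbaadcbbd" and "dabcdbdcc" position by position:
  Position 0: 'c' vs 'd' => differ
  Position 1: 'b' vs 'a' => differ
  Position 2: 'a' vs 'b' => differ
  Position 3: 'a' vs 'c' => differ
  Position 4: 'd' vs 'd' => same
  Position 5: 'c' vs 'b' => differ
  Position 6: 'b' vs 'd' => differ
  Position 7: 'b' vs 'c' => differ
  Position 8: 'd' vs 'c' => differ
Total differences (Hamming distance): 8

8


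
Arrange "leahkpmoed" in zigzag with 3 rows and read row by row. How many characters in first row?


Zigzag "leahkpmoed" into 3 rows:
Placing characters:
  'l' => row 0
  'e' => row 1
  'a' => row 2
  'h' => row 1
  'k' => row 0
  'p' => row 1
  'm' => row 2
  'o' => row 1
  'e' => row 0
  'd' => row 1
Rows:
  Row 0: "lke"
  Row 1: "ehpod"
  Row 2: "am"
First row length: 3

3


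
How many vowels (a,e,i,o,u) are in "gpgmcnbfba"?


Input: gpgmcnbfba
Checking each character:
  'g' at position 0: consonant
  'p' at position 1: consonant
  'g' at position 2: consonant
  'm' at position 3: consonant
  'c' at position 4: consonant
  'n' at position 5: consonant
  'b' at position 6: consonant
  'f' at position 7: consonant
  'b' at position 8: consonant
  'a' at position 9: vowel (running total: 1)
Total vowels: 1

1


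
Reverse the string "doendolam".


Input: doendolam
Reading characters right to left:
  Position 8: 'm'
  Position 7: 'a'
  Position 6: 'l'
  Position 5: 'o'
  Position 4: 'd'
  Position 3: 'n'
  Position 2: 'e'
  Position 1: 'o'
  Position 0: 'd'
Reversed: malodneod

malodneod


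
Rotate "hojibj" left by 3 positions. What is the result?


Input: "hojibj", rotate left by 3
First 3 characters: "hoj"
Remaining characters: "ibj"
Concatenate remaining + first: "ibj" + "hoj" = "ibjhoj"

ibjhoj


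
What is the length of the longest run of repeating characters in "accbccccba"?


Input: "accbccccba"
Scanning for longest run:
  Position 1 ('c'): new char, reset run to 1
  Position 2 ('c'): continues run of 'c', length=2
  Position 3 ('b'): new char, reset run to 1
  Position 4 ('c'): new char, reset run to 1
  Position 5 ('c'): continues run of 'c', length=2
  Position 6 ('c'): continues run of 'c', length=3
  Position 7 ('c'): continues run of 'c', length=4
  Position 8 ('b'): new char, reset run to 1
  Position 9 ('a'): new char, reset run to 1
Longest run: 'c' with length 4

4


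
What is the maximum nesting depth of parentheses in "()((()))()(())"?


Input: "()((()))()(())"
Tracking depth:
  Position 0 '(': depth becomes 1
  Position 1 ')': depth becomes 0
  Position 2 '(': depth becomes 1
  Position 3 '(': depth becomes 2
  Position 4 '(': depth becomes 3
  Position 5 ')': depth becomes 2
  Position 6 ')': depth becomes 1
  Position 7 ')': depth becomes 0
  Position 8 '(': depth becomes 1
  Position 9 ')': depth becomes 0
  Position 10 '(': depth becomes 1
  Position 11 '(': depth becomes 2
  Position 12 ')': depth becomes 1
  Position 13 ')': depth becomes 0
Maximum depth reached: 3

3


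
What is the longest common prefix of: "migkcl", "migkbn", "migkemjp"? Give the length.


Words: migkcl, migkbn, migkemjp
  Position 0: all 'm' => match
  Position 1: all 'i' => match
  Position 2: all 'g' => match
  Position 3: all 'k' => match
  Position 4: ('c', 'b', 'e') => mismatch, stop
LCP = "migk" (length 4)

4


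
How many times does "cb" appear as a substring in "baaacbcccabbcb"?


Searching for "cb" in "baaacbcccabbcb"
Scanning each position:
  Position 0: "ba" => no
  Position 1: "aa" => no
  Position 2: "aa" => no
  Position 3: "ac" => no
  Position 4: "cb" => MATCH
  Position 5: "bc" => no
  Position 6: "cc" => no
  Position 7: "cc" => no
  Position 8: "ca" => no
  Position 9: "ab" => no
  Position 10: "bb" => no
  Position 11: "bc" => no
  Position 12: "cb" => MATCH
Total occurrences: 2

2


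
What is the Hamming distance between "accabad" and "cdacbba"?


Comparing "accabad" and "cdacbba" position by position:
  Position 0: 'a' vs 'c' => differ
  Position 1: 'c' vs 'd' => differ
  Position 2: 'c' vs 'a' => differ
  Position 3: 'a' vs 'c' => differ
  Position 4: 'b' vs 'b' => same
  Position 5: 'a' vs 'b' => differ
  Position 6: 'd' vs 'a' => differ
Total differences (Hamming distance): 6

6


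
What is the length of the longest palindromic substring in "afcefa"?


Input: "afcefa"
Checking substrings for palindromes:
  No multi-char palindromic substrings found
Longest palindromic substring: "a" with length 1

1


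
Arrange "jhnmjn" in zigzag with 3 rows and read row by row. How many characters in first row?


Zigzag "jhnmjn" into 3 rows:
Placing characters:
  'j' => row 0
  'h' => row 1
  'n' => row 2
  'm' => row 1
  'j' => row 0
  'n' => row 1
Rows:
  Row 0: "jj"
  Row 1: "hmn"
  Row 2: "n"
First row length: 2

2


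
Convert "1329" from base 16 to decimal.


Input: "1329" in base 16
Positional expansion:
  Digit '1' (value 1) x 16^3 = 4096
  Digit '3' (value 3) x 16^2 = 768
  Digit '2' (value 2) x 16^1 = 32
  Digit '9' (value 9) x 16^0 = 9
Sum = 4905

4905


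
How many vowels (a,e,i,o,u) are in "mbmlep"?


Input: mbmlep
Checking each character:
  'm' at position 0: consonant
  'b' at position 1: consonant
  'm' at position 2: consonant
  'l' at position 3: consonant
  'e' at position 4: vowel (running total: 1)
  'p' at position 5: consonant
Total vowels: 1

1


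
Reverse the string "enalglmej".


Input: enalglmej
Reading characters right to left:
  Position 8: 'j'
  Position 7: 'e'
  Position 6: 'm'
  Position 5: 'l'
  Position 4: 'g'
  Position 3: 'l'
  Position 2: 'a'
  Position 1: 'n'
  Position 0: 'e'
Reversed: jemlglane

jemlglane


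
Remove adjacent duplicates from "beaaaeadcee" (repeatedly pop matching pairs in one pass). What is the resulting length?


Input: beaaaeadcee
Stack-based adjacent duplicate removal:
  Read 'b': push. Stack: b
  Read 'e': push. Stack: be
  Read 'a': push. Stack: bea
  Read 'a': matches stack top 'a' => pop. Stack: be
  Read 'a': push. Stack: bea
  Read 'e': push. Stack: beae
  Read 'a': push. Stack: beaea
  Read 'd': push. Stack: beaead
  Read 'c': push. Stack: beaeadc
  Read 'e': push. Stack: beaeadce
  Read 'e': matches stack top 'e' => pop. Stack: beaeadc
Final stack: "beaeadc" (length 7)

7


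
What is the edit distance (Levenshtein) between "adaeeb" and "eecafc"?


Computing edit distance: "adaeeb" -> "eecafc"
DP table:
           e    e    c    a    f    c
      0    1    2    3    4    5    6
  a   1    1    2    3    3    4    5
  d   2    2    2    3    4    4    5
  a   3    3    3    3    3    4    5
  e   4    3    3    4    4    4    5
  e   5    4    3    4    5    5    5
  b   6    5    4    4    5    6    6
Edit distance = dp[6][6] = 6

6


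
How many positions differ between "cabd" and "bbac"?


Comparing "cabd" and "bbac" position by position:
  Position 0: 'c' vs 'b' => DIFFER
  Position 1: 'a' vs 'b' => DIFFER
  Position 2: 'b' vs 'a' => DIFFER
  Position 3: 'd' vs 'c' => DIFFER
Positions that differ: 4

4


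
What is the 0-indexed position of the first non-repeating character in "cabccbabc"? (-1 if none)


Input: cabccbabc
Character frequencies:
  'a': 2
  'b': 3
  'c': 4
Scanning left to right for freq == 1:
  Position 0 ('c'): freq=4, skip
  Position 1 ('a'): freq=2, skip
  Position 2 ('b'): freq=3, skip
  Position 3 ('c'): freq=4, skip
  Position 4 ('c'): freq=4, skip
  Position 5 ('b'): freq=3, skip
  Position 6 ('a'): freq=2, skip
  Position 7 ('b'): freq=3, skip
  Position 8 ('c'): freq=4, skip
  No unique character found => answer = -1

-1


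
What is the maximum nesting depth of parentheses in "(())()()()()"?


Input: "(())()()()()"
Tracking depth:
  Position 0 '(': depth becomes 1
  Position 1 '(': depth becomes 2
  Position 2 ')': depth becomes 1
  Position 3 ')': depth becomes 0
  Position 4 '(': depth becomes 1
  Position 5 ')': depth becomes 0
  Position 6 '(': depth becomes 1
  Position 7 ')': depth becomes 0
  Position 8 '(': depth becomes 1
  Position 9 ')': depth becomes 0
  Position 10 '(': depth becomes 1
  Position 11 ')': depth becomes 0
Maximum depth reached: 2

2


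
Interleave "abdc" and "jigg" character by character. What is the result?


Interleaving "abdc" and "jigg":
  Position 0: 'a' from first, 'j' from second => "aj"
  Position 1: 'b' from first, 'i' from second => "bi"
  Position 2: 'd' from first, 'g' from second => "dg"
  Position 3: 'c' from first, 'g' from second => "cg"
Result: ajbidgcg

ajbidgcg


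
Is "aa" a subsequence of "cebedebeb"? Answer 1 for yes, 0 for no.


Check if "aa" is a subsequence of "cebedebeb"
Greedy scan:
  Position 0 ('c'): no match needed
  Position 1 ('e'): no match needed
  Position 2 ('b'): no match needed
  Position 3 ('e'): no match needed
  Position 4 ('d'): no match needed
  Position 5 ('e'): no match needed
  Position 6 ('b'): no match needed
  Position 7 ('e'): no match needed
  Position 8 ('b'): no match needed
Only matched 0/2 characters => not a subsequence

0


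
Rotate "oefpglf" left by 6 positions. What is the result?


Input: "oefpglf", rotate left by 6
First 6 characters: "oefpgl"
Remaining characters: "f"
Concatenate remaining + first: "f" + "oefpgl" = "foefpgl"

foefpgl


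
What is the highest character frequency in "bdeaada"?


Input: bdeaada
Character counts:
  'a': 3
  'b': 1
  'd': 2
  'e': 1
Maximum frequency: 3

3


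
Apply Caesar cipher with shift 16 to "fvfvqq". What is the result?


Caesar cipher: shift "fvfvqq" by 16
  'f' (pos 5) + 16 = pos 21 = 'v'
  'v' (pos 21) + 16 = pos 11 = 'l'
  'f' (pos 5) + 16 = pos 21 = 'v'
  'v' (pos 21) + 16 = pos 11 = 'l'
  'q' (pos 16) + 16 = pos 6 = 'g'
  'q' (pos 16) + 16 = pos 6 = 'g'
Result: vlvlgg

vlvlgg


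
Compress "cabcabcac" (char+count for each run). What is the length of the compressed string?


Input: cabcabcac
Runs:
  'c' x 1 => "c1"
  'a' x 1 => "a1"
  'b' x 1 => "b1"
  'c' x 1 => "c1"
  'a' x 1 => "a1"
  'b' x 1 => "b1"
  'c' x 1 => "c1"
  'a' x 1 => "a1"
  'c' x 1 => "c1"
Compressed: "c1a1b1c1a1b1c1a1c1"
Compressed length: 18

18


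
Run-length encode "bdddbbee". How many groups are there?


Input: bdddbbee
Scanning for consecutive runs:
  Group 1: 'b' x 1 (positions 0-0)
  Group 2: 'd' x 3 (positions 1-3)
  Group 3: 'b' x 2 (positions 4-5)
  Group 4: 'e' x 2 (positions 6-7)
Total groups: 4

4


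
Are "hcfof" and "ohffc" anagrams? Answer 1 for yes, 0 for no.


Strings: "hcfof", "ohffc"
Sorted first:  cffho
Sorted second: cffho
Sorted forms match => anagrams

1


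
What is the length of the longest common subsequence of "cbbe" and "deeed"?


LCS of "cbbe" and "deeed"
DP table:
           d    e    e    e    d
      0    0    0    0    0    0
  c   0    0    0    0    0    0
  b   0    0    0    0    0    0
  b   0    0    0    0    0    0
  e   0    0    1    1    1    1
LCS length = dp[4][5] = 1

1


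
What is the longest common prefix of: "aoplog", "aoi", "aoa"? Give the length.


Words: aoplog, aoi, aoa
  Position 0: all 'a' => match
  Position 1: all 'o' => match
  Position 2: ('p', 'i', 'a') => mismatch, stop
LCP = "ao" (length 2)

2


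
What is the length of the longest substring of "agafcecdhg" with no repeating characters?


Input: "agafcecdhg"
Sliding window (track last position of each char):
  Position 0 ('a'): window [0,0] length 1 -- new best
  Position 1 ('g'): window [0,1] length 2 -- new best
  Position 2 ('a'): repeat (last at 0), move window start to 1
  Position 2 ('a'): window [1,2] length 2
  Position 3 ('f'): window [1,3] length 3 -- new best
  Position 4 ('c'): window [1,4] length 4 -- new best
  Position 5 ('e'): window [1,5] length 5 -- new best
  Position 6 ('c'): repeat (last at 4), move window start to 5
  Position 6 ('c'): window [5,6] length 2
  Position 7 ('d'): window [5,7] length 3
  Position 8 ('h'): window [5,8] length 4
  Position 9 ('g'): window [5,9] length 5
Longest substring with no repeats: "gafce" with length 5

5


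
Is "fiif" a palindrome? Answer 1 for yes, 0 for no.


Input: fiif
Reversed: fiif
  Compare pos 0 ('f') with pos 3 ('f'): match
  Compare pos 1 ('i') with pos 2 ('i'): match
Result: palindrome

1


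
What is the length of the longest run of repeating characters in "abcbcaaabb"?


Input: "abcbcaaabb"
Scanning for longest run:
  Position 1 ('b'): new char, reset run to 1
  Position 2 ('c'): new char, reset run to 1
  Position 3 ('b'): new char, reset run to 1
  Position 4 ('c'): new char, reset run to 1
  Position 5 ('a'): new char, reset run to 1
  Position 6 ('a'): continues run of 'a', length=2
  Position 7 ('a'): continues run of 'a', length=3
  Position 8 ('b'): new char, reset run to 1
  Position 9 ('b'): continues run of 'b', length=2
Longest run: 'a' with length 3

3


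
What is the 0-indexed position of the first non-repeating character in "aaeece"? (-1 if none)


Input: aaeece
Character frequencies:
  'a': 2
  'c': 1
  'e': 3
Scanning left to right for freq == 1:
  Position 0 ('a'): freq=2, skip
  Position 1 ('a'): freq=2, skip
  Position 2 ('e'): freq=3, skip
  Position 3 ('e'): freq=3, skip
  Position 4 ('c'): unique! => answer = 4

4


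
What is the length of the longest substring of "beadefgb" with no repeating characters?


Input: "beadefgb"
Sliding window (track last position of each char):
  Position 0 ('b'): window [0,0] length 1 -- new best
  Position 1 ('e'): window [0,1] length 2 -- new best
  Position 2 ('a'): window [0,2] length 3 -- new best
  Position 3 ('d'): window [0,3] length 4 -- new best
  Position 4 ('e'): repeat (last at 1), move window start to 2
  Position 4 ('e'): window [2,4] length 3
  Position 5 ('f'): window [2,5] length 4
  Position 6 ('g'): window [2,6] length 5 -- new best
  Position 7 ('b'): window [2,7] length 6 -- new best
Longest substring with no repeats: "adefgb" with length 6

6


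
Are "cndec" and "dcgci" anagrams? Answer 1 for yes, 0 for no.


Strings: "cndec", "dcgci"
Sorted first:  ccden
Sorted second: ccdgi
Differ at position 3: 'e' vs 'g' => not anagrams

0


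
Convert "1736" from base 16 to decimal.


Input: "1736" in base 16
Positional expansion:
  Digit '1' (value 1) x 16^3 = 4096
  Digit '7' (value 7) x 16^2 = 1792
  Digit '3' (value 3) x 16^1 = 48
  Digit '6' (value 6) x 16^0 = 6
Sum = 5942

5942


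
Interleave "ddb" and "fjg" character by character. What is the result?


Interleaving "ddb" and "fjg":
  Position 0: 'd' from first, 'f' from second => "df"
  Position 1: 'd' from first, 'j' from second => "dj"
  Position 2: 'b' from first, 'g' from second => "bg"
Result: dfdjbg

dfdjbg


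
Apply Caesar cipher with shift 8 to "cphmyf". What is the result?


Caesar cipher: shift "cphmyf" by 8
  'c' (pos 2) + 8 = pos 10 = 'k'
  'p' (pos 15) + 8 = pos 23 = 'x'
  'h' (pos 7) + 8 = pos 15 = 'p'
  'm' (pos 12) + 8 = pos 20 = 'u'
  'y' (pos 24) + 8 = pos 6 = 'g'
  'f' (pos 5) + 8 = pos 13 = 'n'
Result: kxpugn

kxpugn


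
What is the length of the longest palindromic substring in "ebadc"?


Input: "ebadc"
Checking substrings for palindromes:
  No multi-char palindromic substrings found
Longest palindromic substring: "e" with length 1

1


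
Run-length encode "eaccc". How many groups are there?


Input: eaccc
Scanning for consecutive runs:
  Group 1: 'e' x 1 (positions 0-0)
  Group 2: 'a' x 1 (positions 1-1)
  Group 3: 'c' x 3 (positions 2-4)
Total groups: 3

3


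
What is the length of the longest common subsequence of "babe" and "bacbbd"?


LCS of "babe" and "bacbbd"
DP table:
           b    a    c    b    b    d
      0    0    0    0    0    0    0
  b   0    1    1    1    1    1    1
  a   0    1    2    2    2    2    2
  b   0    1    2    2    3    3    3
  e   0    1    2    2    3    3    3
LCS length = dp[4][6] = 3

3


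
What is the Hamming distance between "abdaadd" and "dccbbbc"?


Comparing "abdaadd" and "dccbbbc" position by position:
  Position 0: 'a' vs 'd' => differ
  Position 1: 'b' vs 'c' => differ
  Position 2: 'd' vs 'c' => differ
  Position 3: 'a' vs 'b' => differ
  Position 4: 'a' vs 'b' => differ
  Position 5: 'd' vs 'b' => differ
  Position 6: 'd' vs 'c' => differ
Total differences (Hamming distance): 7

7


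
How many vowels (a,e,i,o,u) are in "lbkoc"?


Input: lbkoc
Checking each character:
  'l' at position 0: consonant
  'b' at position 1: consonant
  'k' at position 2: consonant
  'o' at position 3: vowel (running total: 1)
  'c' at position 4: consonant
Total vowels: 1

1


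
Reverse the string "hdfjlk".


Input: hdfjlk
Reading characters right to left:
  Position 5: 'k'
  Position 4: 'l'
  Position 3: 'j'
  Position 2: 'f'
  Position 1: 'd'
  Position 0: 'h'
Reversed: kljfdh

kljfdh


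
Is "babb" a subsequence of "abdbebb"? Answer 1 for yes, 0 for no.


Check if "babb" is a subsequence of "abdbebb"
Greedy scan:
  Position 0 ('a'): no match needed
  Position 1 ('b'): matches sub[0] = 'b'
  Position 2 ('d'): no match needed
  Position 3 ('b'): no match needed
  Position 4 ('e'): no match needed
  Position 5 ('b'): no match needed
  Position 6 ('b'): no match needed
Only matched 1/4 characters => not a subsequence

0
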